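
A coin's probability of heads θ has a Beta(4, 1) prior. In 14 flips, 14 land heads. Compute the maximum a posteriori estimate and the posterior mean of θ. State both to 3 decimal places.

Posterior: Beta(4+14, 1+0) = Beta(18, 1).
Since β = 1 ≤ 1 and α > 1, the Beta density is monotone increasing on [0,1]; the mode is at 1.
Mean = 18/(18+1) = 0.947.

θ_MAP = 1.000, E[θ|data] = 0.947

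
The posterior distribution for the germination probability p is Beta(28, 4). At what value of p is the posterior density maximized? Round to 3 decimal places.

Mode = (28−1)/(28+4−2) = 27/30 = 0.900.
Mean = 28/(28+4) = 28/32 = 0.875.
This is the posterior mode — the MAP estimate.

0.900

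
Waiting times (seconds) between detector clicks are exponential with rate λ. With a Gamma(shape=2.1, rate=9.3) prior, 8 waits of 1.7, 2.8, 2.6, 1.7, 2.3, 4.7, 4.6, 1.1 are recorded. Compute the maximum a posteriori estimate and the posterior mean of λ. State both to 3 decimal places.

Σ times = 21.5. Posterior: Gamma(shape = 2.1+8 = 10.1, rate = 9.3+21.5 = 30.8).
Mode = (α−1)/β = 9.1/30.8 = 0.295.
Mean = α/β = 10.1/30.8 = 0.328.
Right-skewed posterior ⇒ mode < mean.

maximum a posteriori estimate = 0.295, posterior mean = 0.328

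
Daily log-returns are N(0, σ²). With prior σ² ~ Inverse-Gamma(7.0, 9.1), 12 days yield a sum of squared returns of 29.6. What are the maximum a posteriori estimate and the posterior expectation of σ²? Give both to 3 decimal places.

MAP = 1.707; posterior mean = 1.992

Posterior: Inverse-Gamma(shape = 7.0+12/2 = 13.0, scale = 9.1+29.6/2 = 23.9).
Mode = β/(α+1) = 23.9/14.0 = 1.707.
Mean = β/(α−1) = 23.9/12.0 = 1.992.
The posterior is right-skewed, so the mean exceeds the mode.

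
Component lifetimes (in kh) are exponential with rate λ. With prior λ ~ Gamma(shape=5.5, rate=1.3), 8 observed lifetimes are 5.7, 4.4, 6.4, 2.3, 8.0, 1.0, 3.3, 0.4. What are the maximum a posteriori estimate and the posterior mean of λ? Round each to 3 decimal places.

maximum a posteriori estimate = 0.381, posterior mean = 0.412

Σ times = 31.5. Posterior: Gamma(shape = 5.5+8 = 13.5, rate = 1.3+31.5 = 32.8).
Mode = (α−1)/β = 12.5/32.8 = 0.381.
Mean = α/β = 13.5/32.8 = 0.412.
Mean > mode: the posterior has a right tail.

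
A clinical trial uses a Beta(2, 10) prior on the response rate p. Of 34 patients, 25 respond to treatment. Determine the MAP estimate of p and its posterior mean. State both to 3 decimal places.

MAP estimate = 0.591, posterior mean = 0.587

Posterior: Beta(2+25, 10+9) = Beta(27, 19).
Mode = (27−1)/(27+19−2) = 26/44 = 0.591.
Mean = 27/(27+19) = 27/46 = 0.587.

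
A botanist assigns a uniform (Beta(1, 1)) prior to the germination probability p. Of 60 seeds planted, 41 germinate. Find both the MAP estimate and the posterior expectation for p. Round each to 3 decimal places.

Posterior: Beta(1+41, 1+19) = Beta(42, 20).
Mode = (42−1)/(42+20−2) = 41/60 = 0.683.
With a flat prior the MAP equals the MLE, 41/60.
Mean = 42/(42+20) = 42/62 = 0.677.

MAP = 0.683; posterior mean = 0.677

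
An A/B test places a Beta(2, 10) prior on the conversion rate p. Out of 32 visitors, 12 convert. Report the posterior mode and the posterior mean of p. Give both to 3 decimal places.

Posterior: Beta(2+12, 10+20) = Beta(14, 30).
Mode = (14−1)/(14+30−2) = 13/42 = 0.310.
Mean = 14/(14+30) = 14/44 = 0.318.
The mean is pulled above the mode by the posterior's right skew.

MAP: 0.310. Posterior mean: 0.318.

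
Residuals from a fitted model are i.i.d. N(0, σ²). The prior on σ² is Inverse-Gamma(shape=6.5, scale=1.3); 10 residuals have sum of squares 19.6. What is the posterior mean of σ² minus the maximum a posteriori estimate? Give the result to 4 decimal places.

Posterior: Inverse-Gamma(shape = 6.5+10/2 = 11.5, scale = 1.3+19.6/2 = 11.1).
Mode = β/(α+1) = 11.1/12.5 = 0.8880.
Mean = β/(α−1) = 11.1/10.5 = 1.0571.
Difference = 1.0571 − 0.8880 = 0.1691.

0.1691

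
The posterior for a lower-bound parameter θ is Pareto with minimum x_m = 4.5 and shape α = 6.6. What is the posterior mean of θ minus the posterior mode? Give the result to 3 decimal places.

0.804

The Pareto density is strictly decreasing on [x_m, ∞), so the mode is x_m = 4.500.
Mean = α·x_m/(α−1) = 6.6·4.5/5.6 = 5.304.
Difference = 5.304 − 4.500 = 0.804.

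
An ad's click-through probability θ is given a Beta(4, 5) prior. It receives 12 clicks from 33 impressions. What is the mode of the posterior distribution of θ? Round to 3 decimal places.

0.375

Posterior: Beta(4+12, 5+21) = Beta(16, 26).
Mode = (16−1)/(16+26−2) = 15/40 = 0.375.
Mean = 16/(16+26) = 16/42 = 0.381.
This is the posterior mode — the MAP estimate.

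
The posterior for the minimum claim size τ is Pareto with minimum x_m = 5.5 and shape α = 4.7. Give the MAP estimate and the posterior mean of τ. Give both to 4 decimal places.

The Pareto density is strictly decreasing on [x_m, ∞), so the mode is x_m = 5.5000.
Mean = α·x_m/(α−1) = 4.7·5.5/3.7 = 6.9865.

MAP estimate = 5.5000, posterior mean = 6.9865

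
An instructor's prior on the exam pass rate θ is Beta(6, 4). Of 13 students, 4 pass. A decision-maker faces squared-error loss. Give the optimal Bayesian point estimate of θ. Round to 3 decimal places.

0.435

Posterior: Beta(6+4, 4+9) = Beta(10, 13).
Mode = (10−1)/(10+13−2) = 9/21 = 0.429.
Mean = 10/(10+13) = 10/23 = 0.435.
Squared-error loss ⇒ the optimal estimator is the posterior mean.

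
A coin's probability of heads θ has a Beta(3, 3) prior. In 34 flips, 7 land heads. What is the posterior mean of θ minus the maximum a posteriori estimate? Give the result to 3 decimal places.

0.013

Posterior: Beta(3+7, 3+27) = Beta(10, 30).
Mode = (10−1)/(10+30−2) = 9/38 = 0.237.
Mean = 10/(10+30) = 10/40 = 0.250.
Difference = 0.250 − 0.237 = 0.013.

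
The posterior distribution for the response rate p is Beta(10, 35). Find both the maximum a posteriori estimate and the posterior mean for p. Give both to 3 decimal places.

p_MAP = 0.209, E[p|data] = 0.222

Mode = (10−1)/(10+35−2) = 9/43 = 0.209.
Mean = 10/(10+35) = 10/45 = 0.222.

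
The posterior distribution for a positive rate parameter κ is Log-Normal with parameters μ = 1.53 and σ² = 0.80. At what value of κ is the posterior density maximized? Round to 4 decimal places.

2.0751

Mode = exp(μ − σ²) = exp(0.73) = 2.0751.
Mean = exp(μ + σ²/2) = exp(1.930) = 6.8895.
This is the posterior mode — the MAP estimate.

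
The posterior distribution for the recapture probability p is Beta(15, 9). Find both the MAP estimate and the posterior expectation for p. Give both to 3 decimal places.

MAP estimate = 0.636, posterior expectation = 0.625

Mode = (15−1)/(15+9−2) = 14/22 = 0.636.
Mean = 15/(15+9) = 15/24 = 0.625.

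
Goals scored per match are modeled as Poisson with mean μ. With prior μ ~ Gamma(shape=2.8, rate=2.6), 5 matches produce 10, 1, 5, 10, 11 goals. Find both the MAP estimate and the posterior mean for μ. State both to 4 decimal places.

Σ counts = 37. Posterior: Gamma(shape = 2.8+37 = 39.8, rate = 2.6+5 = 7.6).
Mode = (α−1)/β = 38.8/7.6 = 5.1053.
Mean = α/β = 39.8/7.6 = 5.2368.

MAP = 5.1053, posterior mean = 5.2368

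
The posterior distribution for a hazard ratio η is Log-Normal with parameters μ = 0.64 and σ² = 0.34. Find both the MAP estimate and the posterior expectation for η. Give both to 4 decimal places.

η_MAP = 1.3499, E[η|data] = 2.2479

Mode = exp(μ − σ²) = exp(0.30) = 1.3499.
Mean = exp(μ + σ²/2) = exp(0.810) = 2.2479.
The mean is pulled above the mode by the posterior's right skew.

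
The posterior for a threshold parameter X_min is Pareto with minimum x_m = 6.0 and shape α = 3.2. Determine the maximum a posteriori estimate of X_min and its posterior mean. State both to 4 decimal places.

MAP = 6.0000, posterior mean = 8.7273

The Pareto density is strictly decreasing on [x_m, ∞), so the mode is x_m = 6.0000.
Mean = α·x_m/(α−1) = 3.2·6.0/2.2 = 8.7273.
Mean > mode: the posterior has a right tail.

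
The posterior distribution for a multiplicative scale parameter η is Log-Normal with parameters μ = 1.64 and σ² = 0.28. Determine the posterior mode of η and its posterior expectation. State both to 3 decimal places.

Mode = exp(μ − σ²) = exp(1.36) = 3.896.
Mean = exp(μ + σ²/2) = exp(1.780) = 5.930.
The posterior is right-skewed, so the mean exceeds the mode.

posterior mode = 3.896, posterior expectation = 5.930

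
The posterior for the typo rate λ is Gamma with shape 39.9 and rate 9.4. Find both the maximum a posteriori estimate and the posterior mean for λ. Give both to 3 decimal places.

Mode = (α−1)/β = 38.9/9.4 = 4.138.
Mean = α/β = 39.9/9.4 = 4.245.
Mean > mode: the posterior has a right tail.

λ_MAP = 4.138, E[λ|data] = 4.245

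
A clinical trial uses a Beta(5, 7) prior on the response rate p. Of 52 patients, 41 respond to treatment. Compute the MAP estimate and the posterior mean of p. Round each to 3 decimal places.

p_MAP = 0.726, E[p|data] = 0.719

Posterior: Beta(5+41, 7+11) = Beta(46, 18).
Mode = (46−1)/(46+18−2) = 45/62 = 0.726.
Mean = 46/(46+18) = 46/64 = 0.719.
Mode > mean: the posterior has a left tail.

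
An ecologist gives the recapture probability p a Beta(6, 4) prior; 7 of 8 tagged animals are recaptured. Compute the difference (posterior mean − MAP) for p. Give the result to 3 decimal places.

-0.028

Posterior: Beta(6+7, 4+1) = Beta(13, 5).
Mode = (13−1)/(13+5−2) = 12/16 = 0.750.
Mean = 13/(13+5) = 13/18 = 0.722.
Difference = 0.722 − 0.750 = -0.028.
The posterior is left-skewed, so the mode exceeds the mean.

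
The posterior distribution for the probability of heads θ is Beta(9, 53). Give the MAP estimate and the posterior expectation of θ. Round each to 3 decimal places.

Mode = (9−1)/(9+53−2) = 8/60 = 0.133.
Mean = 9/(9+53) = 9/62 = 0.145.
Mean > mode: the posterior has a right tail.

MAP = 0.133, posterior mean = 0.145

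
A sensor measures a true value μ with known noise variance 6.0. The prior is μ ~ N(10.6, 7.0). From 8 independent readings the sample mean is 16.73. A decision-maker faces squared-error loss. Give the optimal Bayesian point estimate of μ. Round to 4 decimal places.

Posterior for μ is Normal. Precision-weighted mean: (1/7.0·10.6 + 8/6.0·16.73) / (1/7.0 + 8/6.0) = 16.1368.
A Normal posterior is symmetric, so mode = mean.
Squared-error loss ⇒ the optimal estimator is the posterior mean.

16.1368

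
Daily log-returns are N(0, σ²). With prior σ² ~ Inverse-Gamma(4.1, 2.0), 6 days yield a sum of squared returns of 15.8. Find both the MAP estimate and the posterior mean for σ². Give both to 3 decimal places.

Posterior: Inverse-Gamma(shape = 4.1+6/2 = 7.1, scale = 2.0+15.8/2 = 9.9).
Mode = β/(α+1) = 9.9/8.1 = 1.222.
Mean = β/(α−1) = 9.9/6.1 = 1.623.

MAP: 1.222. Posterior mean: 1.623.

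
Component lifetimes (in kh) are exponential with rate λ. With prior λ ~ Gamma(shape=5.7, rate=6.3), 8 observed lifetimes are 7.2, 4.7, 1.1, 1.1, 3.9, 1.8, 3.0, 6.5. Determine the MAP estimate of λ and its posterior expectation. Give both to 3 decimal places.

MAP = 0.357; posterior mean = 0.385

Σ times = 29.3. Posterior: Gamma(shape = 5.7+8 = 13.7, rate = 6.3+29.3 = 35.6).
Mode = (α−1)/β = 12.7/35.6 = 0.357.
Mean = α/β = 13.7/35.6 = 0.385.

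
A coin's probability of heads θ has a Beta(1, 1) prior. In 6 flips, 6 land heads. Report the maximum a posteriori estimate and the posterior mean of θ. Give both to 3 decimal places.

MAP = 1.000, posterior mean = 0.875

Posterior: Beta(1+6, 1+0) = Beta(7, 1).
Since β = 1 ≤ 1 and α > 1, the Beta density is monotone increasing on [0,1]; the mode is at 1.
Mean = 7/(7+1) = 0.875.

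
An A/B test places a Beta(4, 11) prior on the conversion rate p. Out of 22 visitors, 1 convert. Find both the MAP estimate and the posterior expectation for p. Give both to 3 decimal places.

MAP = 0.114, posterior mean = 0.135

Posterior: Beta(4+1, 11+21) = Beta(5, 32).
Mode = (5−1)/(5+32−2) = 4/35 = 0.114.
Mean = 5/(5+32) = 5/37 = 0.135.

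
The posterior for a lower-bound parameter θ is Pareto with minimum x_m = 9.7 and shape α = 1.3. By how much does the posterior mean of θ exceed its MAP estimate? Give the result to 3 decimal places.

32.333

The Pareto density is strictly decreasing on [x_m, ∞), so the mode is x_m = 9.700.
Mean = α·x_m/(α−1) = 1.3·9.7/0.3 = 42.033.
Difference = 42.033 − 9.700 = 32.333.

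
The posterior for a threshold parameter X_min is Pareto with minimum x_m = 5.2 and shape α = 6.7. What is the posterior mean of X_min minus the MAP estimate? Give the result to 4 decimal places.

0.9123

The Pareto density is strictly decreasing on [x_m, ∞), so the mode is x_m = 5.2000.
Mean = α·x_m/(α−1) = 6.7·5.2/5.7 = 6.1123.
Difference = 6.1123 − 5.2000 = 0.9123.
The posterior is right-skewed, so the mean exceeds the mode.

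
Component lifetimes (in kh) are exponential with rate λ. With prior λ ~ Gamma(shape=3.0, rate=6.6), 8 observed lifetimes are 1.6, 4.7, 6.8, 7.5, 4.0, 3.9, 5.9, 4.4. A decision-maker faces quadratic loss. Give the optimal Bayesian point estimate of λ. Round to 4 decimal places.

0.2423

Σ times = 38.8. Posterior: Gamma(shape = 3.0+8 = 11.0, rate = 6.6+38.8 = 45.4).
Mode = (α−1)/β = 10.0/45.4 = 0.2203.
Mean = α/β = 11.0/45.4 = 0.2423.
Quadratic loss ⇒ the optimal estimator is the posterior mean.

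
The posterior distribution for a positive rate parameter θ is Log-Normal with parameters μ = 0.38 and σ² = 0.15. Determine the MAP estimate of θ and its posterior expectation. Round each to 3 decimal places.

MAP = 1.259; posterior mean = 1.576

Mode = exp(μ − σ²) = exp(0.23) = 1.259.
Mean = exp(μ + σ²/2) = exp(0.455) = 1.576.
The mean is pulled above the mode by the posterior's right skew.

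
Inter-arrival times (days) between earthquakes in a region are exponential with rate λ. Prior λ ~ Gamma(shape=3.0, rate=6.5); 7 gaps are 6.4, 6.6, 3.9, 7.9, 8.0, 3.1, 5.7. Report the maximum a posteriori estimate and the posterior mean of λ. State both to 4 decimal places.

MAP = 0.1871; posterior mean = 0.2079

Σ times = 41.6. Posterior: Gamma(shape = 3.0+7 = 10.0, rate = 6.5+41.6 = 48.1).
Mode = (α−1)/β = 9.0/48.1 = 0.1871.
Mean = α/β = 10.0/48.1 = 0.2079.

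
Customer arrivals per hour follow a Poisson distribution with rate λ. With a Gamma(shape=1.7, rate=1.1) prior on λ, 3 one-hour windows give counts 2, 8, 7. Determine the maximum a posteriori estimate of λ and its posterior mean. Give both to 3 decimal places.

Σ counts = 17. Posterior: Gamma(shape = 1.7+17 = 18.7, rate = 1.1+3 = 4.1).
Mode = (α−1)/β = 17.7/4.1 = 4.317.
Mean = α/β = 18.7/4.1 = 4.561.
Right-skewed posterior ⇒ mode < mean.

MAP: 4.317. Posterior mean: 4.561.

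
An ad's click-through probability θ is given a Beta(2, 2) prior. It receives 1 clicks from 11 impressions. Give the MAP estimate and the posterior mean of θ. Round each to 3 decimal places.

MAP estimate = 0.154, posterior mean = 0.200

Posterior: Beta(2+1, 2+10) = Beta(3, 12).
Mode = (3−1)/(3+12−2) = 2/13 = 0.154.
Mean = 3/(3+12) = 3/15 = 0.200.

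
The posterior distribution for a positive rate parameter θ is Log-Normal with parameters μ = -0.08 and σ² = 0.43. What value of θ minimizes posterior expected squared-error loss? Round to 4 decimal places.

1.1445

Mode = exp(μ − σ²) = exp(-0.51) = 0.6005.
Mean = exp(μ + σ²/2) = exp(0.135) = 1.1445.
Squared-error loss ⇒ the optimal estimator is the posterior mean.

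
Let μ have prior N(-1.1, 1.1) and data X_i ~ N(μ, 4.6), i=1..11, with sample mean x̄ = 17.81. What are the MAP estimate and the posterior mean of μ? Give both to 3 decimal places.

MAP estimate = 12.601, posterior mean = 12.601

Posterior for μ is Normal. Precision-weighted mean: (1/1.1·-1.1 + 11/4.6·17.81) / (1/1.1 + 11/4.6) = 12.601.
A Normal posterior is symmetric, so mode = mean.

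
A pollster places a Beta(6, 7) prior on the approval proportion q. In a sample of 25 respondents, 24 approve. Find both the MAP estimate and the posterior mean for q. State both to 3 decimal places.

Posterior: Beta(6+24, 7+1) = Beta(30, 8).
Mode = (30−1)/(30+8−2) = 29/36 = 0.806.
Mean = 30/(30+8) = 30/38 = 0.789.
The mean is pulled below the mode by the posterior's left skew.

q_MAP = 0.806, E[q|data] = 0.789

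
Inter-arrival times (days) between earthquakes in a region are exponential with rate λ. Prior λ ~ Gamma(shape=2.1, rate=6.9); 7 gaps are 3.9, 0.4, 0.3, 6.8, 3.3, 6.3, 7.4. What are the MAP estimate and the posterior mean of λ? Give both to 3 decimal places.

Σ times = 28.4. Posterior: Gamma(shape = 2.1+7 = 9.1, rate = 6.9+28.4 = 35.3).
Mode = (α−1)/β = 8.1/35.3 = 0.229.
Mean = α/β = 9.1/35.3 = 0.258.
The mean is pulled above the mode by the posterior's right skew.

MAP estimate = 0.229, posterior mean = 0.258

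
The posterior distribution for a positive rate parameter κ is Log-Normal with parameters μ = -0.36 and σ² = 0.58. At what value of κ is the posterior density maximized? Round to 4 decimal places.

Mode = exp(μ − σ²) = exp(-0.94) = 0.3906.
Mean = exp(μ + σ²/2) = exp(-0.070) = 0.9324.
This is the posterior mode — the MAP estimate.

0.3906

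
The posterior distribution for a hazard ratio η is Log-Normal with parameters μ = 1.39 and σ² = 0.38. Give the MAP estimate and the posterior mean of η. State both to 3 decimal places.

MAP estimate = 2.746, posterior mean = 4.855

Mode = exp(μ − σ²) = exp(1.01) = 2.746.
Mean = exp(μ + σ²/2) = exp(1.580) = 4.855.
Right-skewed posterior ⇒ mode < mean.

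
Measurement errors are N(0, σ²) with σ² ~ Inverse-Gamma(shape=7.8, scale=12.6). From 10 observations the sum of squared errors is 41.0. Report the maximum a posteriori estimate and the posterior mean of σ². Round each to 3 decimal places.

Posterior: Inverse-Gamma(shape = 7.8+10/2 = 12.8, scale = 12.6+41.0/2 = 33.1).
Mode = β/(α+1) = 33.1/13.8 = 2.399.
Mean = β/(α−1) = 33.1/11.8 = 2.805.
The posterior is right-skewed, so the mean exceeds the mode.

σ²_MAP = 2.399, E[σ²|data] = 2.805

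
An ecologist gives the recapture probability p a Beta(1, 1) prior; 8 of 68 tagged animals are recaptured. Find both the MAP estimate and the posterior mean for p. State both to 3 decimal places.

Posterior: Beta(1+8, 1+60) = Beta(9, 61).
Mode = (9−1)/(9+61−2) = 8/68 = 0.118.
Mean = 9/(9+61) = 9/70 = 0.129.
The mean is pulled above the mode by the posterior's right skew.

p_MAP = 0.118, E[p|data] = 0.129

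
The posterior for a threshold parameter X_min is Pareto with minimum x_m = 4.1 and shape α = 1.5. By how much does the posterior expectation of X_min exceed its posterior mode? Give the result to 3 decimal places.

8.200

The Pareto density is strictly decreasing on [x_m, ∞), so the mode is x_m = 4.100.
Mean = α·x_m/(α−1) = 1.5·4.1/0.5 = 12.300.
Difference = 12.300 − 4.100 = 8.200.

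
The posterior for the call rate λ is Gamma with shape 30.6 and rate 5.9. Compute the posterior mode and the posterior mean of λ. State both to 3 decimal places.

posterior mode = 5.017, posterior mean = 5.186

Mode = (α−1)/β = 29.6/5.9 = 5.017.
Mean = α/β = 30.6/5.9 = 5.186.
The posterior is right-skewed, so the mean exceeds the mode.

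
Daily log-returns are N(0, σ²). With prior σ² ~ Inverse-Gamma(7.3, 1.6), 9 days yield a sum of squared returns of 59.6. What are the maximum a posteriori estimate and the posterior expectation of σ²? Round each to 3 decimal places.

MAP = 2.453; posterior mean = 2.907

Posterior: Inverse-Gamma(shape = 7.3+9/2 = 11.8, scale = 1.6+59.6/2 = 31.4).
Mode = β/(α+1) = 31.4/12.8 = 2.453.
Mean = β/(α−1) = 31.4/10.8 = 2.907.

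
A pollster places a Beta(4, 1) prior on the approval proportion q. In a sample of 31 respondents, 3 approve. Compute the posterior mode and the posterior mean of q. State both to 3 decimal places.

Posterior: Beta(4+3, 1+28) = Beta(7, 29).
Mode = (7−1)/(7+29−2) = 6/34 = 0.176.
Mean = 7/(7+29) = 7/36 = 0.194.

MAP = 0.176; posterior mean = 0.194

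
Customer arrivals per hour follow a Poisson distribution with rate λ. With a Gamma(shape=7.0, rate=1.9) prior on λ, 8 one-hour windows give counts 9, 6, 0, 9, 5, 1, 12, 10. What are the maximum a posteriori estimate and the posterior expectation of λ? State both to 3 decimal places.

Σ counts = 52. Posterior: Gamma(shape = 7.0+52 = 59.0, rate = 1.9+8 = 9.9).
Mode = (α−1)/β = 58.0/9.9 = 5.859.
Mean = α/β = 59.0/9.9 = 5.960.
Right-skewed posterior ⇒ mode < mean.

MAP = 5.859, posterior mean = 5.960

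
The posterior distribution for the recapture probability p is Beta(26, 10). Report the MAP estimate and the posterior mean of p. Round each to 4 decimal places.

Mode = (26−1)/(26+10−2) = 25/34 = 0.7353.
Mean = 26/(26+10) = 26/36 = 0.7222.

MAP estimate = 0.7353, posterior mean = 0.7222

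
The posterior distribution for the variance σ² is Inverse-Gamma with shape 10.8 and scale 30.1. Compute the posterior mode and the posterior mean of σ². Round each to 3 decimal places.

σ²_MAP = 2.551, E[σ²|data] = 3.071

Mode = β/(α+1) = 30.1/11.8 = 2.551.
Mean = β/(α−1) = 30.1/9.8 = 3.071.
Mean > mode: the posterior has a right tail.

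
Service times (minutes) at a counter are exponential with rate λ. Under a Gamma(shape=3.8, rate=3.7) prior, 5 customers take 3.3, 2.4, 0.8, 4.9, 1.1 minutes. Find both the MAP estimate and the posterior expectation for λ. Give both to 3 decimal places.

MAP: 0.481. Posterior mean: 0.543.

Σ times = 12.5. Posterior: Gamma(shape = 3.8+5 = 8.8, rate = 3.7+12.5 = 16.2).
Mode = (α−1)/β = 7.8/16.2 = 0.481.
Mean = α/β = 8.8/16.2 = 0.543.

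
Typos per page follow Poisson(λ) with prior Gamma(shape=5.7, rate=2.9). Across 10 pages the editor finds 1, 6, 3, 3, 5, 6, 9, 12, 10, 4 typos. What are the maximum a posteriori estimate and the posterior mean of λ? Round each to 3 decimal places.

MAP = 4.938, posterior mean = 5.016

Σ counts = 59. Posterior: Gamma(shape = 5.7+59 = 64.7, rate = 2.9+10 = 12.9).
Mode = (α−1)/β = 63.7/12.9 = 4.938.
Mean = α/β = 64.7/12.9 = 5.016.
Mean > mode: the posterior has a right tail.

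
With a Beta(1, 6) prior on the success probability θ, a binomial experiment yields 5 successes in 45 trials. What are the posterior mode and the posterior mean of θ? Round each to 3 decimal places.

MAP: 0.100. Posterior mean: 0.115.

Posterior: Beta(1+5, 6+40) = Beta(6, 46).
Mode = (6−1)/(6+46−2) = 5/50 = 0.100.
Mean = 6/(6+46) = 6/52 = 0.115.
Mean > mode: the posterior has a right tail.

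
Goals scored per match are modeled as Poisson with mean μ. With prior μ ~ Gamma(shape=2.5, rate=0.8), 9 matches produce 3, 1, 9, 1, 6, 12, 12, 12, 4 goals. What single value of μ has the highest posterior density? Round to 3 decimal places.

Σ counts = 60. Posterior: Gamma(shape = 2.5+60 = 62.5, rate = 0.8+9 = 9.8).
Mode = (α−1)/β = 61.5/9.8 = 6.276.
Mean = α/β = 62.5/9.8 = 6.378.
This is the posterior mode — the MAP estimate.

6.276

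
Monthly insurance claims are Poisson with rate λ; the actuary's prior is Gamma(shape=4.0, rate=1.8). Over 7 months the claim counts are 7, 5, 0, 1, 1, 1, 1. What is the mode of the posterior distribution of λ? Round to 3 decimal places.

2.159

Σ counts = 16. Posterior: Gamma(shape = 4.0+16 = 20.0, rate = 1.8+7 = 8.8).
Mode = (α−1)/β = 19.0/8.8 = 2.159.
Mean = α/β = 20.0/8.8 = 2.273.
This is the posterior mode — the MAP estimate.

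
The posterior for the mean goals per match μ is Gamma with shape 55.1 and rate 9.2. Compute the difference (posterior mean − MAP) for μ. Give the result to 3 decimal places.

0.109

Mode = (α−1)/β = 54.1/9.2 = 5.880.
Mean = α/β = 55.1/9.2 = 5.989.
Difference = 5.989 − 5.880 = 0.109.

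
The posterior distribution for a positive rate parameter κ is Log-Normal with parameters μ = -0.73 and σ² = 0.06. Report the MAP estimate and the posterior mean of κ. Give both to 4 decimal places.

Mode = exp(μ − σ²) = exp(-0.79) = 0.4538.
Mean = exp(μ + σ²/2) = exp(-0.700) = 0.4966.
The posterior is right-skewed, so the mean exceeds the mode.

κ_MAP = 0.4538, E[κ|data] = 0.4966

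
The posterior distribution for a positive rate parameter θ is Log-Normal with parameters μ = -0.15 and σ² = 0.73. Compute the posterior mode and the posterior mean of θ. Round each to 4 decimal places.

Mode = exp(μ − σ²) = exp(-0.88) = 0.4148.
Mean = exp(μ + σ²/2) = exp(0.215) = 1.2399.

posterior mode = 0.4148, posterior mean = 1.2399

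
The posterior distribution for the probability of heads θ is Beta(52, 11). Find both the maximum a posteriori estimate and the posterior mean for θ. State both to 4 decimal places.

θ_MAP = 0.8361, E[θ|data] = 0.8254

Mode = (52−1)/(52+11−2) = 51/61 = 0.8361.
Mean = 52/(52+11) = 52/63 = 0.8254.
The mean is pulled below the mode by the posterior's left skew.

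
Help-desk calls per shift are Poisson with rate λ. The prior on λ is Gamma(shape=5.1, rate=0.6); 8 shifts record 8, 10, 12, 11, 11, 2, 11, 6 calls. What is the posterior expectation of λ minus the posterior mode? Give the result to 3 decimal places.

Σ counts = 71. Posterior: Gamma(shape = 5.1+71 = 76.1, rate = 0.6+8 = 8.6).
Mode = (α−1)/β = 75.1/8.6 = 8.733.
Mean = α/β = 76.1/8.6 = 8.849.
Difference = 8.849 − 8.733 = 0.116.

0.116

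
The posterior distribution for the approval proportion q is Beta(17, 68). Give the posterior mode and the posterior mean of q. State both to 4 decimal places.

Mode = (17−1)/(17+68−2) = 16/83 = 0.1928.
Mean = 17/(17+68) = 17/85 = 0.2000.

MAP: 0.1928. Posterior mean: 0.2000.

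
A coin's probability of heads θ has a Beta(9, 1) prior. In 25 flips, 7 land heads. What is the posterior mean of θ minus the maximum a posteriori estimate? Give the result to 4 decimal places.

Posterior: Beta(9+7, 1+18) = Beta(16, 19).
Mode = (16−1)/(16+19−2) = 15/33 = 0.4545.
Mean = 16/(16+19) = 16/35 = 0.4571.
Difference = 0.4571 − 0.4545 = 0.0026.
Mean > mode: the posterior has a right tail.

0.0026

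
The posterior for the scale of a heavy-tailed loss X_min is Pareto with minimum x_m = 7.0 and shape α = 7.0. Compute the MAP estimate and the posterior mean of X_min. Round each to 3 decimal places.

MAP = 7.000, posterior mean = 8.167

The Pareto density is strictly decreasing on [x_m, ∞), so the mode is x_m = 7.000.
Mean = α·x_m/(α−1) = 7.0·7.0/6.0 = 8.167.
The mean is pulled above the mode by the posterior's right skew.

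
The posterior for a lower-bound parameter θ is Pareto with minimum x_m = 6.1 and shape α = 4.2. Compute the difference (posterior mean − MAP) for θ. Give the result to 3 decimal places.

The Pareto density is strictly decreasing on [x_m, ∞), so the mode is x_m = 6.100.
Mean = α·x_m/(α−1) = 4.2·6.1/3.2 = 8.006.
Difference = 8.006 − 6.100 = 1.906.
The posterior is right-skewed, so the mean exceeds the mode.

1.906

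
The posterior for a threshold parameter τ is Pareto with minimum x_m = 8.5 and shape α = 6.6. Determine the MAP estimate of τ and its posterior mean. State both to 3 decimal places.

The Pareto density is strictly decreasing on [x_m, ∞), so the mode is x_m = 8.500.
Mean = α·x_m/(α−1) = 6.6·8.5/5.6 = 10.018.

MAP: 8.500. Posterior mean: 10.018.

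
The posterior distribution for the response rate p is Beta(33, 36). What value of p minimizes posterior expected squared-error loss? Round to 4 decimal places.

0.4783

Mode = (33−1)/(33+36−2) = 32/67 = 0.4776.
Mean = 33/(33+36) = 33/69 = 0.4783.
Squared-error loss ⇒ the optimal estimator is the posterior mean.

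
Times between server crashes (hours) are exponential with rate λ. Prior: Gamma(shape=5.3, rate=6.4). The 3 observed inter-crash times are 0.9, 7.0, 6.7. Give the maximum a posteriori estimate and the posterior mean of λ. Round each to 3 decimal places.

Σ times = 14.6. Posterior: Gamma(shape = 5.3+3 = 8.3, rate = 6.4+14.6 = 21.0).
Mode = (α−1)/β = 7.3/21.0 = 0.348.
Mean = α/β = 8.3/21.0 = 0.395.

MAP: 0.348. Posterior mean: 0.395.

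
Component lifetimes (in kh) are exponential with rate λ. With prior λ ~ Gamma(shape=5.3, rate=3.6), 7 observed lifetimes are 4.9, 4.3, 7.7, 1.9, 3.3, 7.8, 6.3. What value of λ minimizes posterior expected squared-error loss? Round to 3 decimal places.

Σ times = 36.2. Posterior: Gamma(shape = 5.3+7 = 12.3, rate = 3.6+36.2 = 39.8).
Mode = (α−1)/β = 11.3/39.8 = 0.284.
Mean = α/β = 12.3/39.8 = 0.309.
Squared-error loss ⇒ the optimal estimator is the posterior mean.

0.309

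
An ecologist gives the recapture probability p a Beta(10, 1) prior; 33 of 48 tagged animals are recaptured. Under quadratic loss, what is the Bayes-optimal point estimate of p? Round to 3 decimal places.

0.729

Posterior: Beta(10+33, 1+15) = Beta(43, 16).
Mode = (43−1)/(43+16−2) = 42/57 = 0.737.
Mean = 43/(43+16) = 43/59 = 0.729.
Quadratic loss ⇒ the optimal estimator is the posterior mean.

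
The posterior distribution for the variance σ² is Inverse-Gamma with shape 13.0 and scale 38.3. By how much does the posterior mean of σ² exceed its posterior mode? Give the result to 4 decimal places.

Mode = β/(α+1) = 38.3/14.0 = 2.7357.
Mean = β/(α−1) = 38.3/12.0 = 3.1917.
Difference = 3.1917 − 2.7357 = 0.4560.

0.4560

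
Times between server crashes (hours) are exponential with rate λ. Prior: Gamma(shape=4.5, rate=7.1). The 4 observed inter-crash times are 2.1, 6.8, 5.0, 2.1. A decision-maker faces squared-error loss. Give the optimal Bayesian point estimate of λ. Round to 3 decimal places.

Σ times = 16.0. Posterior: Gamma(shape = 4.5+4 = 8.5, rate = 7.1+16.0 = 23.1).
Mode = (α−1)/β = 7.5/23.1 = 0.325.
Mean = α/β = 8.5/23.1 = 0.368.
Squared-error loss ⇒ the optimal estimator is the posterior mean.

0.368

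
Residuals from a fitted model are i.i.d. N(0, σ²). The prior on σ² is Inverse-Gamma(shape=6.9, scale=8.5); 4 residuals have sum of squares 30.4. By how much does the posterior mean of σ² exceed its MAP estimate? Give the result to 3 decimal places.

0.606

Posterior: Inverse-Gamma(shape = 6.9+4/2 = 8.9, scale = 8.5+30.4/2 = 23.7).
Mode = β/(α+1) = 23.7/9.9 = 2.394.
Mean = β/(α−1) = 23.7/7.9 = 3.000.
Difference = 3.000 − 2.394 = 0.606.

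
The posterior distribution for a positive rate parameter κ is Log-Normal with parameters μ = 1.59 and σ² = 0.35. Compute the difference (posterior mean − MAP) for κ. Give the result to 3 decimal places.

2.386

Mode = exp(μ − σ²) = exp(1.24) = 3.456.
Mean = exp(μ + σ²/2) = exp(1.765) = 5.842.
Difference = 5.842 − 3.456 = 2.386.
The mean is pulled above the mode by the posterior's right skew.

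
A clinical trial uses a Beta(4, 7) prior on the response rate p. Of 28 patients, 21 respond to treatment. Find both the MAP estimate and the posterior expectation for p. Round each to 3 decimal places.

Posterior: Beta(4+21, 7+7) = Beta(25, 14).
Mode = (25−1)/(25+14−2) = 24/37 = 0.649.
Mean = 25/(25+14) = 25/39 = 0.641.
Mode > mean: the posterior has a left tail.

MAP estimate = 0.649, posterior expectation = 0.641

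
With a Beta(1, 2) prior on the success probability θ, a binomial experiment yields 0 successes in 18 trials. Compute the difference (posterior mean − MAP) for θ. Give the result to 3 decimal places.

Posterior: Beta(1+0, 2+18) = Beta(1, 20).
Since α = 1 ≤ 1 and β > 1, the Beta density is monotone decreasing on [0,1]; the mode is at 0.
Mean = 1/(1+20) = 0.048.
Difference = 0.048 − 0.000 = 0.048.
The mean is pulled above the mode by the posterior's right skew.

0.048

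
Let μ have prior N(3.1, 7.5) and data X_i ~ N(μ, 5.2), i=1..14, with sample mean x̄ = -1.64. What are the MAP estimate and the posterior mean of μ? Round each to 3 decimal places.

Posterior for μ is Normal. Precision-weighted mean: (1/7.5·3.1 + 14/5.2·-1.64) / (1/7.5 + 14/5.2) = -1.416.
A Normal posterior is symmetric, so mode = mean.

MAP estimate = -1.416, posterior mean = -1.416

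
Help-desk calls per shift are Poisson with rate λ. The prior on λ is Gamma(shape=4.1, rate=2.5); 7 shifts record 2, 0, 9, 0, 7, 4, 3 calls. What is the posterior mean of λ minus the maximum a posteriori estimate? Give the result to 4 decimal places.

0.1053

Σ counts = 25. Posterior: Gamma(shape = 4.1+25 = 29.1, rate = 2.5+7 = 9.5).
Mode = (α−1)/β = 28.1/9.5 = 2.9579.
Mean = α/β = 29.1/9.5 = 3.0632.
Difference = 3.0632 − 2.9579 = 0.1053.
Mean > mode: the posterior has a right tail.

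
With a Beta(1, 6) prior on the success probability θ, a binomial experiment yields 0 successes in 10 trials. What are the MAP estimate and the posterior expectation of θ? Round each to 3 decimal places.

MAP = 0.000, posterior mean = 0.059

Posterior: Beta(1+0, 6+10) = Beta(1, 16).
Since α = 1 ≤ 1 and β > 1, the Beta density is monotone decreasing on [0,1]; the mode is at 0.
Mean = 1/(1+16) = 0.059.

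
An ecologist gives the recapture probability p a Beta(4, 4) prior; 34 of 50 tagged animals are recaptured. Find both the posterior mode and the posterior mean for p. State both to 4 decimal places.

Posterior: Beta(4+34, 4+16) = Beta(38, 20).
Mode = (38−1)/(38+20−2) = 37/56 = 0.6607.
Mean = 38/(38+20) = 38/58 = 0.6552.
Left-skewed posterior ⇒ mean < mode.

p_MAP = 0.6607, E[p|data] = 0.6552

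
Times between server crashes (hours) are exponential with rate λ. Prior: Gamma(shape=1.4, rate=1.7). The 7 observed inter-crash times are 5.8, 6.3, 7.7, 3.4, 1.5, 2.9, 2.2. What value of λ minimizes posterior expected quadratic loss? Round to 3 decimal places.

0.267

Σ times = 29.8. Posterior: Gamma(shape = 1.4+7 = 8.4, rate = 1.7+29.8 = 31.5).
Mode = (α−1)/β = 7.4/31.5 = 0.235.
Mean = α/β = 8.4/31.5 = 0.267.
Quadratic loss ⇒ the optimal estimator is the posterior mean.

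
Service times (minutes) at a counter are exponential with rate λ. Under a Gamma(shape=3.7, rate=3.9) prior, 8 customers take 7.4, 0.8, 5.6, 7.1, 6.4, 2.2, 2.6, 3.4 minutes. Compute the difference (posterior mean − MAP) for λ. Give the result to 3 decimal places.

0.025

Σ times = 35.5. Posterior: Gamma(shape = 3.7+8 = 11.7, rate = 3.9+35.5 = 39.4).
Mode = (α−1)/β = 10.7/39.4 = 0.272.
Mean = α/β = 11.7/39.4 = 0.297.
Difference = 0.297 − 0.272 = 0.025.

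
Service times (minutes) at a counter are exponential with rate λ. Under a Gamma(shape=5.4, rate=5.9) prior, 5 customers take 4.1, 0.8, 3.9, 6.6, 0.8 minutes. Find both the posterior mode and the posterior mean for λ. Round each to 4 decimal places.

posterior mode = 0.4253, posterior mean = 0.4706

Σ times = 16.2. Posterior: Gamma(shape = 5.4+5 = 10.4, rate = 5.9+16.2 = 22.1).
Mode = (α−1)/β = 9.4/22.1 = 0.4253.
Mean = α/β = 10.4/22.1 = 0.4706.
Mean > mode: the posterior has a right tail.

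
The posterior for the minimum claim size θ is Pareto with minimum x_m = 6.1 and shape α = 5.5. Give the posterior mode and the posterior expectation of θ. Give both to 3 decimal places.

The Pareto density is strictly decreasing on [x_m, ∞), so the mode is x_m = 6.100.
Mean = α·x_m/(α−1) = 5.5·6.1/4.5 = 7.456.

MAP = 6.100, posterior mean = 7.456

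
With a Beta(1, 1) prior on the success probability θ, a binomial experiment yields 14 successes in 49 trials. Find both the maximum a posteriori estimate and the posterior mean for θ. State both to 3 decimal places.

Posterior: Beta(1+14, 1+35) = Beta(15, 36).
Mode = (15−1)/(15+36−2) = 14/49 = 0.286.
With a flat prior the MAP equals the MLE, 14/49.
Mean = 15/(15+36) = 15/51 = 0.294.

MAP: 0.286. Posterior mean: 0.294.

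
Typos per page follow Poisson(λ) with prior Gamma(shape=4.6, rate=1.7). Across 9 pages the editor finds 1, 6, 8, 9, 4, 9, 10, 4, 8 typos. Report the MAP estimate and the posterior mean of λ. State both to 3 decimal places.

Σ counts = 59. Posterior: Gamma(shape = 4.6+59 = 63.6, rate = 1.7+9 = 10.7).
Mode = (α−1)/β = 62.6/10.7 = 5.850.
Mean = α/β = 63.6/10.7 = 5.944.

MAP estimate = 5.850, posterior mean = 5.944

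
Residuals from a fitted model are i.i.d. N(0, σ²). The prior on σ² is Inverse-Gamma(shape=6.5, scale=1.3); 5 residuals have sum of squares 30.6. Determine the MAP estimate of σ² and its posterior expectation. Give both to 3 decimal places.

MAP estimate = 1.660, posterior expectation = 2.075

Posterior: Inverse-Gamma(shape = 6.5+5/2 = 9.0, scale = 1.3+30.6/2 = 16.6).
Mode = β/(α+1) = 16.6/10.0 = 1.660.
Mean = β/(α−1) = 16.6/8.0 = 2.075.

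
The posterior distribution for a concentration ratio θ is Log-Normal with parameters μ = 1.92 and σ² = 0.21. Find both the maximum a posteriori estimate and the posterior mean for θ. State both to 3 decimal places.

Mode = exp(μ − σ²) = exp(1.71) = 5.529.
Mean = exp(μ + σ²/2) = exp(2.025) = 7.576.

θ_MAP = 5.529, E[θ|data] = 7.576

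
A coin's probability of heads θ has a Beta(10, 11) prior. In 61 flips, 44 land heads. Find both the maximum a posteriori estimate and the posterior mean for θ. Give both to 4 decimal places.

θ_MAP = 0.6625, E[θ|data] = 0.6585

Posterior: Beta(10+44, 11+17) = Beta(54, 28).
Mode = (54−1)/(54+28−2) = 53/80 = 0.6625.
Mean = 54/(54+28) = 54/82 = 0.6585.
Left-skewed posterior ⇒ mean < mode.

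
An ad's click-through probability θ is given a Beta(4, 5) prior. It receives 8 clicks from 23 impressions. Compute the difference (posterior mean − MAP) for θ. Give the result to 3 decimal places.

0.008

Posterior: Beta(4+8, 5+15) = Beta(12, 20).
Mode = (12−1)/(12+20−2) = 11/30 = 0.367.
Mean = 12/(12+20) = 12/32 = 0.375.
Difference = 0.375 − 0.367 = 0.008.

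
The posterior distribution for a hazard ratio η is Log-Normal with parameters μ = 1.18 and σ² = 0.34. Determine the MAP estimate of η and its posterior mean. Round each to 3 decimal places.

MAP = 2.316; posterior mean = 3.857

Mode = exp(μ − σ²) = exp(0.84) = 2.316.
Mean = exp(μ + σ²/2) = exp(1.350) = 3.857.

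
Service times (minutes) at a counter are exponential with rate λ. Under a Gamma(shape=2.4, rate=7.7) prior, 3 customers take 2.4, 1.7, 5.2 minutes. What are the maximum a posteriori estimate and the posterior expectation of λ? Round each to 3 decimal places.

Σ times = 9.3. Posterior: Gamma(shape = 2.4+3 = 5.4, rate = 7.7+9.3 = 17.0).
Mode = (α−1)/β = 4.4/17.0 = 0.259.
Mean = α/β = 5.4/17.0 = 0.318.
Mean > mode: the posterior has a right tail.

MAP = 0.259, posterior mean = 0.318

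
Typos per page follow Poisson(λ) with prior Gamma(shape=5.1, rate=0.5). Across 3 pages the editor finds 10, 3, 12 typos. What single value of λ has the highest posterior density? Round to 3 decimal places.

Σ counts = 25. Posterior: Gamma(shape = 5.1+25 = 30.1, rate = 0.5+3 = 3.5).
Mode = (α−1)/β = 29.1/3.5 = 8.314.
Mean = α/β = 30.1/3.5 = 8.600.
This is the posterior mode — the MAP estimate.

8.314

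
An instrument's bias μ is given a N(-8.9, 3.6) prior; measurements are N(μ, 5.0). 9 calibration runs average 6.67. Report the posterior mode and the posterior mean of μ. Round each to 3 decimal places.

MAP = 4.588, posterior mean = 4.588

Posterior for μ is Normal. Precision-weighted mean: (1/3.6·-8.9 + 9/5.0·6.67) / (1/3.6 + 9/5.0) = 4.588.
A Normal posterior is symmetric, so mode = mean.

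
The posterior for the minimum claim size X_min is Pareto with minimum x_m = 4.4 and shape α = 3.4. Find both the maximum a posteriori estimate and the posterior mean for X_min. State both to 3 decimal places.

The Pareto density is strictly decreasing on [x_m, ∞), so the mode is x_m = 4.400.
Mean = α·x_m/(α−1) = 3.4·4.4/2.4 = 6.233.

X_min_MAP = 4.400, E[X_min|data] = 6.233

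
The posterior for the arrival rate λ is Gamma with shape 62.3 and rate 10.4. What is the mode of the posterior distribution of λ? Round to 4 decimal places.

Mode = (α−1)/β = 61.3/10.4 = 5.8942.
Mean = α/β = 62.3/10.4 = 5.9904.
This is the posterior mode — the MAP estimate.

5.8942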